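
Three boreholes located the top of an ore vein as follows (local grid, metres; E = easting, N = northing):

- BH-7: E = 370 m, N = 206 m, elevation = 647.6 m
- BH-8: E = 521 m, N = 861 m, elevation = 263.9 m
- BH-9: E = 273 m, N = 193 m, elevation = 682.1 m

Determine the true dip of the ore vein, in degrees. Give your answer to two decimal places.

30.68°

Let the plane be z = a·E + b·N + c.
BH-8−BH-7: 151a + 655b = −383.7;  BH-9−BH-7: −97a − 13b = 34.5.
Solving gives a = −0.28600, b = −0.51987.
Gradient magnitude |∇z| = √(a² + b²) = √(0.08179 + 0.27026) = 0.59335.
True dip = arctan(0.59335) = 30.68°, dipping toward NNE (azimuth ≈ 029°).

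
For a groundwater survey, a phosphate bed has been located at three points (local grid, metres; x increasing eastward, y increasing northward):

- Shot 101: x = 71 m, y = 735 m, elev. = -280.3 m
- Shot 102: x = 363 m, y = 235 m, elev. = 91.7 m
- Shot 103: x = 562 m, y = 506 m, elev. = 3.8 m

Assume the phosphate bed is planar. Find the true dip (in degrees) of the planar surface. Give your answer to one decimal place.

32.7°

Two edge vectors: Shot 101→Shot 102 = (292, -500, 372), Shot 101→Shot 103 = (491, -229, 284.1).
Normal n = (Shot 101→Shot 102) × (Shot 101→Shot 103) = (-56862, 99694.8, 178632).
So ∂z/∂x = −n_x/n_z = 0.31832 and ∂z/∂y = −n_y/n_z = −0.55810.
Gradient magnitude |∇z| = √(a² + b²) = √(0.10133 + 0.31148) = 0.64250.
True dip = arctan(0.64250) = 32.7°, dipping toward NNW (azimuth ≈ 330°).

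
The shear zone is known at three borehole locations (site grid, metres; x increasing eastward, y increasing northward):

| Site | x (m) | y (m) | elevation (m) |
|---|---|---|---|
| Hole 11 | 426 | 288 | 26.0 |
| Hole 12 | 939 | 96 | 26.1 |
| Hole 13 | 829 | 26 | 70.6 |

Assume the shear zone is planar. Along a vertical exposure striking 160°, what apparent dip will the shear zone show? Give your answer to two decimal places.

18.01°

Let the plane be z = a·x + b·y + c.
Hole 12−Hole 11: 513a − 192b = 0.1;  Hole 13−Hole 11: 403a − 262b = 44.6.
Solving gives a = −0.14969, b = −0.40048.
Unit vector along 160° is (sin 160°, cos 160°) = (0.3420, -0.9397).
Slope in that direction = a·(0.3420) + b·(-0.9397) = 0.32513.
Apparent dip = arctan|0.32513| = 18.01° (true dip is 23.1°, so apparent ≤ true as expected).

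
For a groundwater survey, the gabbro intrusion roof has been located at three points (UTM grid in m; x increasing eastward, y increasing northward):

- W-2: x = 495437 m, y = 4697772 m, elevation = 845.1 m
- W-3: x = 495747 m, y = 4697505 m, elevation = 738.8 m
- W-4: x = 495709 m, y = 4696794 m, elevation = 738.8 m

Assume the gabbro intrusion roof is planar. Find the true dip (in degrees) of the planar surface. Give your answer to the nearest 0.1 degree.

18.2°

Let the plane be z = a·x + b·y + c.
W-3−W-2: 310a − 267b = −106.3;  W-4−W-2: 272a − 978b = −106.3.
Solving gives a = −0.32781, b = 0.01752.
Gradient magnitude |∇z| = √(a² + b²) = √(0.10746 + 0.00031) = 0.32828.
True dip = arctan(0.32828) = 18.2°, dipping toward E (azimuth ≈ 093°).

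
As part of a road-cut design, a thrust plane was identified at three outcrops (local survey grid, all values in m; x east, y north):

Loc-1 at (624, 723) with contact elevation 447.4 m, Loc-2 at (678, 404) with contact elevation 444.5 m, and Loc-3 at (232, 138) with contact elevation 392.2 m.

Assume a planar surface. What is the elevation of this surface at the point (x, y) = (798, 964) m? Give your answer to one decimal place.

471.4 m

Two edge vectors: Loc-1→Loc-2 = (54, -319, -2.9), Loc-1→Loc-3 = (-392, -585, -55.2).
Normal n = (Loc-1→Loc-2) × (Loc-1→Loc-3) = (15912.3, 4117.6, -156638).
So ∂z/∂x = −n_x/n_z = 0.10159 and ∂z/∂y = −n_y/n_z = 0.02629.
Intercept c from Loc-1: 447.4 − 63.39 − 19.01 = 365.00.
At (798, 964): z = 81.1 + 25.3 + 365.00 = 471.4 m.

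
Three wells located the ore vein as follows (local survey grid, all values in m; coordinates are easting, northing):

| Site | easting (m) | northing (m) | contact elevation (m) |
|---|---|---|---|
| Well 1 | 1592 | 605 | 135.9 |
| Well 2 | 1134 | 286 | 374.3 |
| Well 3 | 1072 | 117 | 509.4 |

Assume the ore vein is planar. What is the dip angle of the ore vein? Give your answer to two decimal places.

Let the plane be z = a·easting + b·northing + c.
Well 2−Well 1: −458a − 319b = 238.4;  Well 3−Well 1: −520a − 488b = 373.5.
Solving gives a = 0.04872, b = −0.81728.
Gradient magnitude |∇z| = √(a² + b²) = √(0.00237 + 0.66795) = 0.81873.
True dip = arctan(0.81873) = 39.31°, dipping toward N (azimuth ≈ 357°).

39.31°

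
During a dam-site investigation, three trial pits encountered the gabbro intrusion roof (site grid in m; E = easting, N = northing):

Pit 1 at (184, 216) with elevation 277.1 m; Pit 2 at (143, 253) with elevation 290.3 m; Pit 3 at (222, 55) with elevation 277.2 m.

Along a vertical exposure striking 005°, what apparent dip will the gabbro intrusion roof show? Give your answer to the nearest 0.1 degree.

7.6°

Let the plane be z = a·E + b·N + c.
Pit 2−Pit 1: −41a + 37b = 13.2;  Pit 3−Pit 1: 38a − 161b = 0.1.
Solving gives a = −0.40980, b = −0.09734.
Unit vector along 005° is (sin 5°, cos 5°) = (0.0872, 0.9962).
Slope in that direction = a·(0.0872) + b·(0.9962) = −0.13269.
Apparent dip = arctan|0.13269| = 7.6° (true dip is 22.8°, so apparent ≤ true as expected).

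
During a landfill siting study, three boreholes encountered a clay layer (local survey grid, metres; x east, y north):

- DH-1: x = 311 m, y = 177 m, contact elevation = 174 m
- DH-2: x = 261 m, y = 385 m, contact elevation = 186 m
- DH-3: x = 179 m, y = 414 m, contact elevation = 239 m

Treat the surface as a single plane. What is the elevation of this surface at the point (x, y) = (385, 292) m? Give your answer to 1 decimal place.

111.1 m

Let the plane be z = a·x + b·y + c.
DH-2−DH-1: −50a + 208b = 12;  DH-3−DH-1: −132a + 237b = 65.
Solving gives a = −0.68410, b = −0.10675.
Then c = 174 − a·311 − b·177 = 405.65.
At (385, 292): z = −263.4 − 31.2 + 405.65 = 111.1 m.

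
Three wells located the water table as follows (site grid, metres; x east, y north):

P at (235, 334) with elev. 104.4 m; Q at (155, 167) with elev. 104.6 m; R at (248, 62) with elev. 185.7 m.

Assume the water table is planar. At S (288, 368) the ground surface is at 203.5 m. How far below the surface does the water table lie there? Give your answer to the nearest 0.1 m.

78.4 m

Let the plane be z = a·x + b·y + c.
Q−P: −80a − 167b = 0.2;  R−P: 13a − 272b = 81.3.
Solving gives a = 0.56507, b = −0.27189.
Then c = 104.4 − a·235 − b·334 = 62.42.
At (288, 368): z_contact = 162.74 − 100.06 + 62.42 = 125.10 m.
Depth below ground = 203.5 − 125.10 = 78.4 m.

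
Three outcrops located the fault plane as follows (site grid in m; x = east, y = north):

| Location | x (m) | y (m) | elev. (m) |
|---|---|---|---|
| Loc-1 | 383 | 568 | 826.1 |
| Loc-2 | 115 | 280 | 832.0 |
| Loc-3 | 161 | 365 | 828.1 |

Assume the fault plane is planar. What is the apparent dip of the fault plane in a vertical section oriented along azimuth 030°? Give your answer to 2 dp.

2.16°

Let the plane be z = a·x + b·y + c.
Loc-2−Loc-1: −268a − 288b = 5.9;  Loc-3−Loc-1: −222a − 203b = 2.
Solving gives a = 0.06522, b = −0.08118.
Unit vector along 030° is (sin 30°, cos 30°) = (0.5000, 0.8660).
Slope in that direction = a·(0.5000) + b·(0.8660) = −0.03769.
Apparent dip = arctan|0.03769| = 2.16° (true dip is 5.9°, so apparent ≤ true as expected).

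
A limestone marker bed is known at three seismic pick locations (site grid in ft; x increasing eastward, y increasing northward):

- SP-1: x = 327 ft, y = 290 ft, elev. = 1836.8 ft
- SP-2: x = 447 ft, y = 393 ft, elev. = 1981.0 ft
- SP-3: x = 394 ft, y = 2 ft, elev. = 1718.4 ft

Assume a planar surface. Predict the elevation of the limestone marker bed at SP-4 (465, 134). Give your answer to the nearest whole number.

1845 ft

Let the plane be z = a·x + b·y + c.
SP-2−SP-1: 120a + 103b = 144.2;  SP-3−SP-1: 67a − 288b = −118.4.
Solving gives a = 0.70752, b = 0.57571.
Then c = 1836.8 − a·327 − b·290 = 1438.49.
At (465, 134): z = 329.0 + 77.1 + 1438.49 = 1844.6 ft.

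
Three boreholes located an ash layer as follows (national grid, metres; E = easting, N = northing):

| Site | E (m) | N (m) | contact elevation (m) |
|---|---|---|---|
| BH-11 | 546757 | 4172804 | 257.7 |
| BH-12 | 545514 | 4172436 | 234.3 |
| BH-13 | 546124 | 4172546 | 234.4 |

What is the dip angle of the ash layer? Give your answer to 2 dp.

Let the plane be z = a·E + b·N + c.
BH-12−BH-11: −1243a − 368b = −23.4;  BH-13−BH-11: −633a − 258b = −23.3.
Solving gives a = −0.02891, b = 0.16125.
Gradient magnitude |∇z| = √(a² + b²) = √(0.00084 + 0.02600) = 0.16382.
True dip = arctan(0.16382) = 9.30°, dipping toward S (azimuth ≈ 170°).

9.30°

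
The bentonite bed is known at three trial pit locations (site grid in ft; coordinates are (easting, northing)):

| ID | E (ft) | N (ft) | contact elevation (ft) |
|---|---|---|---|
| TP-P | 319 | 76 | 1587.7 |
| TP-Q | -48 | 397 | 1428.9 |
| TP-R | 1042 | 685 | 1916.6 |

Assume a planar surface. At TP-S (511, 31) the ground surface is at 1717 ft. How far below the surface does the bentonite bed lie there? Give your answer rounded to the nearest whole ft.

45 ft

Two edge vectors: TP-P→TP-Q = (-367, 321, -158.8), TP-P→TP-R = (723, 609, 328.9).
Normal n = (TP-P→TP-Q) × (TP-P→TP-R) = (202286.1, 5893.9, -455586).
So ∂z/∂E = −n_x/n_z = 0.44401 and ∂z/∂N = −n_y/n_z = 0.01294.
Intercept c from TP-P: 1587.7 − 141.64 − 0.98 = 1445.08.
At (511, 31): z_contact = 226.9 + 0.4 + 1445.08 = 1672.4 ft.
Depth below ground = 1717 − 1672.4 = 45 ft.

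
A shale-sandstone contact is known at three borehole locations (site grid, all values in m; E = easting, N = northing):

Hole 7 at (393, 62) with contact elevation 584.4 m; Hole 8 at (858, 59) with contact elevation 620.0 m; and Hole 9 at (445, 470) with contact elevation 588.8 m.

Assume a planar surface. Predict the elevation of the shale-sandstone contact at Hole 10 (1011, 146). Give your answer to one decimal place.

Two edge vectors: Hole 7→Hole 8 = (465, -3, 35.6), Hole 7→Hole 9 = (52, 408, 4.4).
Normal n = (Hole 7→Hole 8) × (Hole 7→Hole 9) = (-14538, -194.8, 189876).
So ∂z/∂E = −n_x/n_z = 0.076566 and ∂z/∂N = −n_y/n_z = 0.001026.
Intercept c from Hole 7: 584.4 − 30.09 − 0.06 = 554.25.
At (1011, 146): z = 77.4 + 0.1 + 554.25 = 631.8 m.

631.8 m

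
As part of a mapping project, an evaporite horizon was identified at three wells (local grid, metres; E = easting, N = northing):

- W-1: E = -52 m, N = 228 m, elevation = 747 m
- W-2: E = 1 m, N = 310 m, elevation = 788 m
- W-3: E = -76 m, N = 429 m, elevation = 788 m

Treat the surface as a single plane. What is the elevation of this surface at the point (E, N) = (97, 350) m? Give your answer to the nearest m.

835 m

Two edge vectors: W-1→W-2 = (53, 82, 41), W-1→W-3 = (-24, 201, 41).
Normal n = (W-1→W-2) × (W-1→W-3) = (-4879, -3157, 12621).
So ∂z/∂E = −n_x/n_z = 0.38658 and ∂z/∂N = −n_y/n_z = 0.25014.
Intercept c from W-1: 747 + 20.10 − 57.03 = 710.07.
At (97, 350): z = 37.5 + 87.5 + 710.07 = 835.1 m.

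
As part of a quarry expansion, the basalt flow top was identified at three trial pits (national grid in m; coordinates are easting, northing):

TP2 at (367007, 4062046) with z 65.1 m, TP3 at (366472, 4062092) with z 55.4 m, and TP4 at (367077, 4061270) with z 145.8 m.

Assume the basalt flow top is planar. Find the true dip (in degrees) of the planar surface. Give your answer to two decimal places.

Two edge vectors: TP2→TP3 = (-535, 46, -9.7), TP2→TP4 = (70, -776, 80.7).
Normal n = (TP2→TP3) × (TP2→TP4) = (-3815, 42495.5, 411940).
So ∂z/∂easting = −n_x/n_z = 0.00926 and ∂z/∂northing = −n_y/n_z = −0.10316.
Gradient magnitude |∇z| = √(a² + b²) = √(0.00009 + 0.01064) = 0.10357.
True dip = arctan(0.10357) = 5.91°, dipping toward N (azimuth ≈ 355°).

5.91°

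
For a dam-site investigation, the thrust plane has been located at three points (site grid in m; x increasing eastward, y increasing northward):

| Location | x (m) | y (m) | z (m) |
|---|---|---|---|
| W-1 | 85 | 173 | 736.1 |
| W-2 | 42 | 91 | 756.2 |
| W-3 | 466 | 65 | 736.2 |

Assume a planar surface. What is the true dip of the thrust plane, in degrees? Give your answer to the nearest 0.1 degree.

Let the plane be z = a·x + b·y + c.
W-2−W-1: −43a − 82b = 20.1;  W-3−W-1: 381a − 108b = 0.1.
Solving gives a = −0.06026, b = −0.21352.
Gradient magnitude |∇z| = √(a² + b²) = √(0.00363 + 0.04559) = 0.22186.
True dip = arctan(0.22186) = 12.5°, dipping toward NNE (azimuth ≈ 016°).

12.5°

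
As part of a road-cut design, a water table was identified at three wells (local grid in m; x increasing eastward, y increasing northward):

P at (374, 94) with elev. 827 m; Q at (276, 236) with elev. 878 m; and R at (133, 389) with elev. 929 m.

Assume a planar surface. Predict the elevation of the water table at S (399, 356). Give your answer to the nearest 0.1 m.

942.8 m

Let the plane be z = a·x + b·y + c.
Q−P: −98a + 142b = 51;  R−P: −241a + 295b = 102.
Solving gives a = 0.10561, b = 0.43204.
Then c = 827 − a·374 − b·94 = 746.89.
At (399, 356): z = 42.1 + 153.8 + 746.89 = 942.8 m.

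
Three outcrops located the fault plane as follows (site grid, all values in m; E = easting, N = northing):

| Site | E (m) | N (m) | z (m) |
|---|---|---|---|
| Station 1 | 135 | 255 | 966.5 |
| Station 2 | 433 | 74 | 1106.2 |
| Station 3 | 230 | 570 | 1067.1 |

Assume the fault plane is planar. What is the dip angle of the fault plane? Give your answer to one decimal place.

Two edge vectors: Station 1→Station 2 = (298, -181, 139.7), Station 1→Station 3 = (95, 315, 100.6).
Normal n = (Station 1→Station 2) × (Station 1→Station 3) = (-62214.1, -16707.3, 111065).
So ∂z/∂E = −n_x/n_z = 0.56016 and ∂z/∂N = −n_y/n_z = 0.15043.
Gradient magnitude |∇z| = √(a² + b²) = √(0.31378 + 0.02263) = 0.58001.
True dip = arctan(0.58001) = 30.1°, dipping toward WSW (azimuth ≈ 255°).

30.1°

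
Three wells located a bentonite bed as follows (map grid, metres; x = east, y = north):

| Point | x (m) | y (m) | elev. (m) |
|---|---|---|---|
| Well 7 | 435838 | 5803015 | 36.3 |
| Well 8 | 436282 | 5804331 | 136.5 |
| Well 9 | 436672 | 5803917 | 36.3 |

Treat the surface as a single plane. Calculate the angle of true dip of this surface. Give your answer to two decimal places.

10.01°

Two edge vectors: Well 7→Well 8 = (444, 1316, 100.2), Well 7→Well 9 = (834, 902, 0).
Normal n = (Well 7→Well 8) × (Well 7→Well 9) = (-90380.4, 83566.8, -697056).
So ∂z/∂x = −n_x/n_z = −0.12966 and ∂z/∂y = −n_y/n_z = 0.11989.
Gradient magnitude |∇z| = √(a² + b²) = √(0.01681 + 0.01437) = 0.17659.
True dip = arctan(0.17659) = 10.01°, dipping toward SE (azimuth ≈ 133°).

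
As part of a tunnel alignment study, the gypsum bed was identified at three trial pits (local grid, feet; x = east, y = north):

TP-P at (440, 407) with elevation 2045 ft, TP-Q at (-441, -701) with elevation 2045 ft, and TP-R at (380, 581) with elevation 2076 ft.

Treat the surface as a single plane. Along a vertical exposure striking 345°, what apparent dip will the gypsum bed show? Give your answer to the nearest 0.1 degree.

Two edge vectors: TP-P→TP-Q = (-881, -1108, 0), TP-P→TP-R = (-60, 174, 31).
Normal n = (TP-P→TP-Q) × (TP-P→TP-R) = (-34348, 27311, -219774).
So ∂z/∂x = −n_x/n_z = −0.15629 and ∂z/∂y = −n_y/n_z = 0.12427.
Unit vector along 345° is (sin 345°, cos 345°) = (-0.2588, 0.9659).
Slope in that direction = a·(-0.2588) + b·(0.9659) = 0.16048.
Apparent dip = arctan|0.16048| = 9.1° (true dip is 11.3°, so apparent ≤ true as expected).

9.1°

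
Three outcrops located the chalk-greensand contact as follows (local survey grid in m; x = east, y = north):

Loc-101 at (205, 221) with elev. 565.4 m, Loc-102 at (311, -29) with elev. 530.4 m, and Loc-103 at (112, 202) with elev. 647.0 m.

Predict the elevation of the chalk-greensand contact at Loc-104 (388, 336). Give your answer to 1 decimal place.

388.3 m

Let the plane be z = a·x + b·y + c.
Loc-102−Loc-101: 106a − 250b = −35;  Loc-103−Loc-101: −93a − 19b = 81.6.
Solving gives a = −0.83380, b = −0.21353.
Then c = 565.4 − a·205 − b·221 = 783.52.
At (388, 336): z = −323.5 − 71.7 + 783.52 = 388.3 m.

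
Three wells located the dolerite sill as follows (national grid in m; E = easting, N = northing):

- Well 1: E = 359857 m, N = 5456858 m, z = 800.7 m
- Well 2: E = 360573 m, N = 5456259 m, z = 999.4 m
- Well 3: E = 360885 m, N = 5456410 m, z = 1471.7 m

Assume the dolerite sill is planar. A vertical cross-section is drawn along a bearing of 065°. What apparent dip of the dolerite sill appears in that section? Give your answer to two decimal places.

Let the plane be z = a·E + b·N + c.
Well 2−Well 1: 716a − 599b = 198.7;  Well 3−Well 1: 1028a − 448b = 671.
Solving gives a = 1.06070, b = 0.93616.
Unit vector along 065° is (sin 65°, cos 65°) = (0.9063, 0.4226).
Slope in that direction = a·(0.9063) + b·(0.4226) = 1.35696.
Apparent dip = arctan|1.35696| = 53.61° (true dip is 54.7°, so apparent ≤ true as expected).

53.61°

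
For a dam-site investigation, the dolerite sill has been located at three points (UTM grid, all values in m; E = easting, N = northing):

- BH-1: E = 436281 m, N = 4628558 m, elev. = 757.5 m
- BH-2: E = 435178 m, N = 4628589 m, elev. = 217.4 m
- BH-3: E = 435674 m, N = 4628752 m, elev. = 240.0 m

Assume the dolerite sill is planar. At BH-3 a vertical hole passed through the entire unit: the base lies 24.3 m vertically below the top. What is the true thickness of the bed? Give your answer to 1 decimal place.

Two edge vectors: BH-1→BH-2 = (-1103, 31, -540.1), BH-1→BH-3 = (-607, 194, -517.5).
Normal n = (BH-1→BH-2) × (BH-1→BH-3) = (88736.9, -242961.8, -195165).
So ∂z/∂E = −n_x/n_z = 0.45468 and ∂z/∂N = −n_y/n_z = −1.24490.
|∇z| = √(a²+b²) = 1.32534, so dip δ = arctan(1.32534) = 52.96°.
True thickness = vertical thickness × cos δ = 24.3 × cos 52.96° = 14.6 m.

14.6 m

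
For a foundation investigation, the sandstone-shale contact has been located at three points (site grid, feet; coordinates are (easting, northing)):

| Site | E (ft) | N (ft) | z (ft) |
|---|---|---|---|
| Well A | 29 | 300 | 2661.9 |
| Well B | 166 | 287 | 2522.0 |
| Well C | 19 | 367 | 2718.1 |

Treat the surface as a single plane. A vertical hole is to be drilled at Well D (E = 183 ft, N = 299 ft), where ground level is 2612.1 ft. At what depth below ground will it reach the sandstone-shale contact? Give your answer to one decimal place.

98.0 ft

Let the plane be z = a·E + b·N + c.
Well B−Well A: 137a − 13b = −139.9;  Well C−Well A: −10a + 67b = 56.2.
Solving gives a = −0.95510, b = 0.69625.
Then c = 2661.9 − a·29 − b·300 = 2480.72.
At (183, 299): z_contact = −174.78 + 208.18 + 2480.72 = 2514.12 ft.
Depth below ground = 2612.1 − 2514.12 = 98.0 ft.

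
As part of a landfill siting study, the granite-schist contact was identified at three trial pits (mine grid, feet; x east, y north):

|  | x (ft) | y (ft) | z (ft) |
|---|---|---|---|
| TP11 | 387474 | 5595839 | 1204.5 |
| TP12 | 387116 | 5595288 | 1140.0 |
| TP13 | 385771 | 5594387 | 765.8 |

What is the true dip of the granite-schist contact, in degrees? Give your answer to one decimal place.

Let the plane be z = a·x + b·y + c.
TP12−TP11: −358a − 551b = −64.5;  TP13−TP11: −1703a − 1452b = −438.7.
Solving gives a = 0.35378, b = −0.11280.
Gradient magnitude |∇z| = √(a² + b²) = √(0.12516 + 0.01272) = 0.37133.
True dip = arctan(0.37133) = 20.4°, dipping toward WNW (azimuth ≈ 288°).

20.4°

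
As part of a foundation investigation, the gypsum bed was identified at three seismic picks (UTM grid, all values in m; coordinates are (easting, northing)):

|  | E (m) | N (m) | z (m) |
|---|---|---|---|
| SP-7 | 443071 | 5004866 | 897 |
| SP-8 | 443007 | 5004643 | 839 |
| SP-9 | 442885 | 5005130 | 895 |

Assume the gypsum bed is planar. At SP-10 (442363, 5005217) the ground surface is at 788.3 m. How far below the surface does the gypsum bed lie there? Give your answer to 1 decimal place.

Two edge vectors: SP-7→SP-8 = (-64, -223, -58), SP-7→SP-9 = (-186, 264, -2).
Normal n = (SP-7→SP-8) × (SP-7→SP-9) = (15758, 10660, -58374).
So ∂z/∂E = −n_x/n_z = 0.269948950 and ∂z/∂N = −n_y/n_z = 0.182615548.
Intercept c from SP-7: 897 − 119606.55 − 913966.35 = −1032675.90.
At (442363, 5005217): z_contact = 119415.43 + 914030.45 − 1032675.90 = 769.97 m.
Depth below ground = 788.3 − 769.97 = 18.3 m.

18.3 m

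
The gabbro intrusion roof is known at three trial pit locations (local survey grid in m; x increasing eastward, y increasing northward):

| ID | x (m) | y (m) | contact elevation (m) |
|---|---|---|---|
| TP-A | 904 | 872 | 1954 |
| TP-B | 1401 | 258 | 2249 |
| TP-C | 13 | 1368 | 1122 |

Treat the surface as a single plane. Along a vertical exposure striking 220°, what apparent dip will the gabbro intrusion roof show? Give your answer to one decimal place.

49.3°

Let the plane be z = a·x + b·y + c.
TP-B−TP-A: 497a − 614b = 295;  TP-C−TP-A: −891a + 496b = −832.
Solving gives a = 1.21282, b = 0.50126.
Unit vector along 220° is (sin 220°, cos 220°) = (-0.6428, -0.7660).
Slope in that direction = a·(-0.6428) + b·(-0.7660) = −1.16357.
Apparent dip = arctan|1.16357| = 49.3° (true dip is 52.7°, so apparent ≤ true as expected).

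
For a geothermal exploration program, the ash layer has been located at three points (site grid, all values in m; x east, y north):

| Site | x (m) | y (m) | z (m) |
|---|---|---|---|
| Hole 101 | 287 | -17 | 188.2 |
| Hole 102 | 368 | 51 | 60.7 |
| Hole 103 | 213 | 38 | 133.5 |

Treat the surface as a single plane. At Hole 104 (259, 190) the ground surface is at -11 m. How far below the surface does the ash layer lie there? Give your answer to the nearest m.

Two edge vectors: Hole 101→Hole 102 = (81, 68, -127.5), Hole 101→Hole 103 = (-74, 55, -54.7).
Normal n = (Hole 101→Hole 102) × (Hole 101→Hole 103) = (3292.9, 13865.7, 9487).
So ∂z/∂x = −n_x/n_z = −0.34710 and ∂z/∂y = −n_y/n_z = −1.46155.
Intercept c from Hole 101: 188.2 + 99.62 − 24.85 = 262.97.
At (259, 190): z_contact = −89.9 − 277.7 + 262.97 = -104.6 m.
Depth below ground = -11 − (-104.6) = 94 m.

94 m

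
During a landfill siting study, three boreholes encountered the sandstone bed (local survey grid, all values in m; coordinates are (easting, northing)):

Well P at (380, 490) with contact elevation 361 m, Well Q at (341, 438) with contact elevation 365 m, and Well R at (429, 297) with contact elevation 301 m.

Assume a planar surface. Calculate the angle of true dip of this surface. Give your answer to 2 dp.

Two edge vectors: Well P→Well Q = (-39, -52, 4), Well P→Well R = (49, -193, -60).
Normal n = (Well P→Well Q) × (Well P→Well R) = (3892, -2144, 10075).
So ∂z/∂E = −n_x/n_z = −0.38630 and ∂z/∂N = −n_y/n_z = 0.21280.
Gradient magnitude |∇z| = √(a² + b²) = √(0.14923 + 0.04529) = 0.44104.
True dip = arctan(0.44104) = 23.80°, dipping toward ESE (azimuth ≈ 119°).

23.80°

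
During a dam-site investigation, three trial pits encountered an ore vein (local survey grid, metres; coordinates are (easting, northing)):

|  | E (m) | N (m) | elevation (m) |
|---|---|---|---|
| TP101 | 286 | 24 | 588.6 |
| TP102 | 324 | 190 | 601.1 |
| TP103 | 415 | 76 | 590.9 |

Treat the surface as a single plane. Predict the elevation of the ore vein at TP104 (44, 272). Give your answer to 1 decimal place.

Let the plane be z = a·E + b·N + c.
TP102−TP101: 38a + 166b = 12.5;  TP103−TP101: 129a + 52b = 2.3.
Solving gives a = −0.01380, b = 0.07846.
Then c = 588.6 − a·286 − b·24 = 590.66.
At (44, 272): z = −0.6 + 21.3 + 590.66 = 611.4 m.

611.4 m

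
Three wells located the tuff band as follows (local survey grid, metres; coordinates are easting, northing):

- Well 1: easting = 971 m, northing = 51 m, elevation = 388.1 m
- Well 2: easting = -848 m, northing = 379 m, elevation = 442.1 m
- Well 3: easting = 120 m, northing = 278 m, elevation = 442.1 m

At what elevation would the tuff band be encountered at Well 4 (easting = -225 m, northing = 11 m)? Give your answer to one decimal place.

323.7 m

Two edge vectors: Well 1→Well 2 = (-1819, 328, 54), Well 1→Well 3 = (-851, 227, 54).
Normal n = (Well 1→Well 2) × (Well 1→Well 3) = (5454, 52272, -133785).
So ∂z/∂easting = −n_x/n_z = 0.04077 and ∂z/∂northing = −n_y/n_z = 0.39072.
Intercept c from Well 1: 388.1 − 39.58 − 19.93 = 328.59.
At (-225, 11): z = −9.2 + 4.3 + 328.59 = 323.7 m.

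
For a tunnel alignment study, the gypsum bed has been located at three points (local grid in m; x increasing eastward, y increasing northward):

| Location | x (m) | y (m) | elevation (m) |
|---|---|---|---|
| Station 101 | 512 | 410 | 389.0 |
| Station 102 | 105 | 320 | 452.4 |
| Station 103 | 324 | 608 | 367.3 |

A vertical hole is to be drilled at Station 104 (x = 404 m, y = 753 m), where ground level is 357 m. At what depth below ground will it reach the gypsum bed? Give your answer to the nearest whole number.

29 m

Two edge vectors: Station 101→Station 102 = (-407, -90, 63.4), Station 101→Station 103 = (-188, 198, -21.7).
Normal n = (Station 101→Station 102) × (Station 101→Station 103) = (-10600.2, -20751.1, -97506).
So ∂z/∂x = −n_x/n_z = −0.10871 and ∂z/∂y = −n_y/n_z = −0.21282.
Intercept c from Station 101: 389 + 55.66 + 87.26 = 531.92.
At (404, 753): z_contact = −43.9 − 160.3 + 531.92 = 327.7 m.
Depth below ground = 357 − 327.7 = 29 m.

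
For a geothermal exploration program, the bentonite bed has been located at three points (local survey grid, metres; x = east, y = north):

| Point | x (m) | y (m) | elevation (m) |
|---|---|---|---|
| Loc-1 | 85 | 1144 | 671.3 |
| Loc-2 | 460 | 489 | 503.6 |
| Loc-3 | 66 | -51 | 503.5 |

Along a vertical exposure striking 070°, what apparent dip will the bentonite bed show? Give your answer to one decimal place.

7.7°

Let the plane be z = a·x + b·y + c.
Loc-2−Loc-1: 375a − 655b = −167.7;  Loc-3−Loc-1: −19a − 1195b = −167.8.
Solving gives a = −0.19648, b = 0.14354.
Unit vector along 070° is (sin 70°, cos 70°) = (0.9397, 0.3420).
Slope in that direction = a·(0.9397) + b·(0.3420) = −0.13554.
Apparent dip = arctan|0.13554| = 7.7° (true dip is 13.7°, so apparent ≤ true as expected).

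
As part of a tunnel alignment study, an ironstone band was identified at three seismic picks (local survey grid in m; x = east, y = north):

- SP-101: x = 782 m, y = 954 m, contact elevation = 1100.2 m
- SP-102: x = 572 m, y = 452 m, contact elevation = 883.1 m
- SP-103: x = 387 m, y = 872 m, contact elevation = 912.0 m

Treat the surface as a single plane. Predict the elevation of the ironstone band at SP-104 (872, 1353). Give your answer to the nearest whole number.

1240 m

Two edge vectors: SP-101→SP-102 = (-210, -502, -217.1), SP-101→SP-103 = (-395, -82, -188.2).
Normal n = (SP-101→SP-102) × (SP-101→SP-103) = (76674.2, 46232.5, -181070).
So ∂z/∂x = −n_x/n_z = 0.42345 and ∂z/∂y = −n_y/n_z = 0.25533.
Intercept c from SP-101: 1100.2 − 331.14 − 243.58 = 525.48.
At (872, 1353): z = 369.2 + 345.5 + 525.48 = 1240.2 m.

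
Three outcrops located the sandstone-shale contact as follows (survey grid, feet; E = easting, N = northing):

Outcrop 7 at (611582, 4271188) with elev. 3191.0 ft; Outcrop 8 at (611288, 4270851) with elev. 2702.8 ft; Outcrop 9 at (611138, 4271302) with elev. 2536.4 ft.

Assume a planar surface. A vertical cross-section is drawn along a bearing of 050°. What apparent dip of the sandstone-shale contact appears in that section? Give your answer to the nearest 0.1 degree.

51.1°

Two edge vectors: Outcrop 7→Outcrop 8 = (-294, -337, -488.2), Outcrop 7→Outcrop 9 = (-444, 114, -654.6).
Normal n = (Outcrop 7→Outcrop 8) × (Outcrop 7→Outcrop 9) = (276255, 24308.4, -183144).
So ∂z/∂E = −n_x/n_z = 1.50840 and ∂z/∂N = −n_y/n_z = 0.13273.
Unit vector along 050° is (sin 50°, cos 50°) = (0.7660, 0.6428).
Slope in that direction = a·(0.7660) + b·(0.6428) = 1.24082.
Apparent dip = arctan|1.24082| = 51.1° (true dip is 56.6°, so apparent ≤ true as expected).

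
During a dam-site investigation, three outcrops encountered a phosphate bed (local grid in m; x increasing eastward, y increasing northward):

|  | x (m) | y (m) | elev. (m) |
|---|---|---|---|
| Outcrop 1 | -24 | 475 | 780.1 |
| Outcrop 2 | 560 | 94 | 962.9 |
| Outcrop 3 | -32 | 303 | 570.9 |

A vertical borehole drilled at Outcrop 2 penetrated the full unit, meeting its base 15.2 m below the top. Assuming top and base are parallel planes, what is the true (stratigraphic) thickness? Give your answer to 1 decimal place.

Two edge vectors: Outcrop 1→Outcrop 2 = (584, -381, 182.8), Outcrop 1→Outcrop 3 = (-8, -172, -209.2).
Normal n = (Outcrop 1→Outcrop 2) × (Outcrop 1→Outcrop 3) = (111146.8, 120710.4, -103496).
So ∂z/∂x = −n_x/n_z = 1.07392 and ∂z/∂y = −n_y/n_z = 1.16633.
|∇z| = √(a²+b²) = 1.58544, so dip δ = arctan(1.58544) = 57.76°.
True thickness = vertical thickness × cos δ = 15.2 × cos 57.76° = 8.1 m.

8.1 m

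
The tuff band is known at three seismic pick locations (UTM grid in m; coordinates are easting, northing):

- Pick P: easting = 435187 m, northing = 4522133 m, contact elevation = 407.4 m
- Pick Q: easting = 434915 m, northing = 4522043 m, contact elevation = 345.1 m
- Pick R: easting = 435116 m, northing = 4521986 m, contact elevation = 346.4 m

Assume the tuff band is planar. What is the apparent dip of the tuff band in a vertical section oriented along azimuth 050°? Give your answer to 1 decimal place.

17.6°

Two edge vectors: Pick P→Pick Q = (-272, -90, -62.3), Pick P→Pick R = (-71, -147, -61).
Normal n = (Pick P→Pick Q) × (Pick P→Pick R) = (-3668.1, -12168.7, 33594).
So ∂z/∂easting = −n_x/n_z = 0.10919 and ∂z/∂northing = −n_y/n_z = 0.36223.
Unit vector along 050° is (sin 50°, cos 50°) = (0.7660, 0.6428).
Slope in that direction = a·(0.7660) + b·(0.6428) = 0.31648.
Apparent dip = arctan|0.31648| = 17.6° (true dip is 20.7°, so apparent ≤ true as expected).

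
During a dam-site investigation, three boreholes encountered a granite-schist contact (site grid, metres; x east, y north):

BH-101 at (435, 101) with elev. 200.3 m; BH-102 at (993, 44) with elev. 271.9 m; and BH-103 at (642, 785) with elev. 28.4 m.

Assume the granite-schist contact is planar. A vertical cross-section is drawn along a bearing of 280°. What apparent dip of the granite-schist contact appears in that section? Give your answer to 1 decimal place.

Let the plane be z = a·x + b·y + c.
BH-102−BH-101: 558a − 57b = 71.6;  BH-103−BH-101: 207a + 684b = −171.9.
Solving gives a = 0.09957, b = −0.28145.
Unit vector along 280° is (sin 280°, cos 280°) = (-0.9848, 0.1736).
Slope in that direction = a·(-0.9848) + b·(0.1736) = −0.14693.
Apparent dip = arctan|0.14693| = 8.4° (true dip is 16.6°, so apparent ≤ true as expected).

8.4°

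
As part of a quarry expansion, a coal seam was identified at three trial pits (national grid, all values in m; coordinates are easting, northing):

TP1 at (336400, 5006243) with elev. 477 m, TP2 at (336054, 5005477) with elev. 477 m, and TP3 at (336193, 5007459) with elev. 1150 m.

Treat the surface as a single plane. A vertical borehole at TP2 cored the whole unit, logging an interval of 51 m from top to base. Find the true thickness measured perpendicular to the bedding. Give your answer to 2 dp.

36.49 m

Let the plane be z = a·easting + b·northing + c.
TP2−TP1: −346a − 766b = 0;  TP3−TP1: −207a + 1216b = 673.
Solving gives a = −0.88990, b = 0.40197.
|∇z| = √(a²+b²) = 0.97647, so dip δ = arctan(0.97647) = 44.32°.
True thickness = vertical thickness × cos δ = 51 × cos 44.32° = 36.49 m.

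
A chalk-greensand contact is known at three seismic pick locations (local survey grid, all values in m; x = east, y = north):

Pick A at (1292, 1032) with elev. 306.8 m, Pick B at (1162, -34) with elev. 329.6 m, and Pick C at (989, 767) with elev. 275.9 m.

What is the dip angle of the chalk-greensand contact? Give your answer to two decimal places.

Two edge vectors: Pick A→Pick B = (-130, -1066, 22.8), Pick A→Pick C = (-303, -265, -30.9).
Normal n = (Pick A→Pick B) × (Pick A→Pick C) = (38981.4, -10925.4, -288548).
So ∂z/∂x = −n_x/n_z = 0.13510 and ∂z/∂y = −n_y/n_z = −0.03786.
Gradient magnitude |∇z| = √(a² + b²) = √(0.01825 + 0.00143) = 0.14030.
True dip = arctan(0.14030) = 7.99°, dipping toward WNW (azimuth ≈ 286°).

7.99°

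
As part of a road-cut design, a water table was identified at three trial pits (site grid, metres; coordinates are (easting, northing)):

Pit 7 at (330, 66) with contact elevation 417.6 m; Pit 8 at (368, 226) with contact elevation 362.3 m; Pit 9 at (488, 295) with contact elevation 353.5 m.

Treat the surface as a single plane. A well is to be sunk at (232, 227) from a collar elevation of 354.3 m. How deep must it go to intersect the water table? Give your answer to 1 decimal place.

12.1 m

Two edge vectors: Pit 7→Pit 8 = (38, 160, -55.3), Pit 7→Pit 9 = (158, 229, -64.1).
Normal n = (Pit 7→Pit 8) × (Pit 7→Pit 9) = (2407.7, -6301.6, -16578).
So ∂z/∂E = −n_x/n_z = 0.14523 and ∂z/∂N = −n_y/n_z = −0.38012.
Intercept c from Pit 7: 417.6 − 47.93 + 25.09 = 394.76.
At (232, 227): z_contact = 33.69 − 86.29 + 394.76 = 342.17 m.
Depth below ground = 354.3 − 342.17 = 12.1 m.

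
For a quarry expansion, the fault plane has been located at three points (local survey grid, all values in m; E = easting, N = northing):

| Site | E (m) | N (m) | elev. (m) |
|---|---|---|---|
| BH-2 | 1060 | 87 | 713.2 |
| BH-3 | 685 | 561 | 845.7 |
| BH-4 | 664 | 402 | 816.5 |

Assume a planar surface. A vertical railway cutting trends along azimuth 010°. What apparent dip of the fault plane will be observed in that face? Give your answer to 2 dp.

10.00°

Two edge vectors: BH-2→BH-3 = (-375, 474, 132.5), BH-2→BH-4 = (-396, 315, 103.3).
Normal n = (BH-2→BH-3) × (BH-2→BH-4) = (7226.7, -13732.5, 69579).
So ∂z/∂E = −n_x/n_z = −0.10386 and ∂z/∂N = −n_y/n_z = 0.19737.
Unit vector along 010° is (sin 10°, cos 10°) = (0.1736, 0.9848).
Slope in that direction = a·(0.1736) + b·(0.9848) = 0.17633.
Apparent dip = arctan|0.17633| = 10.00° (true dip is 12.6°, so apparent ≤ true as expected).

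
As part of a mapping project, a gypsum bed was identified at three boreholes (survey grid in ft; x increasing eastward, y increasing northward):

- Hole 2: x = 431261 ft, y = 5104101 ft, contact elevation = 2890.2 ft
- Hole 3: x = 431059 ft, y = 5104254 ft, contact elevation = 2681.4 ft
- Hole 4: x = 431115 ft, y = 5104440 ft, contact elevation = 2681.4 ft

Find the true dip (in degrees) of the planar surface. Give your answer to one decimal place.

Two edge vectors: Hole 2→Hole 3 = (-202, 153, -208.8), Hole 2→Hole 4 = (-146, 339, -208.8).
Normal n = (Hole 2→Hole 3) × (Hole 2→Hole 4) = (38836.8, -11692.8, -46140).
So ∂z/∂x = −n_x/n_z = 0.84172 and ∂z/∂y = −n_y/n_z = −0.25342.
Gradient magnitude |∇z| = √(a² + b²) = √(0.70849 + 0.06422) = 0.87904.
True dip = arctan(0.87904) = 41.3°, dipping toward WNW (azimuth ≈ 287°).

41.3°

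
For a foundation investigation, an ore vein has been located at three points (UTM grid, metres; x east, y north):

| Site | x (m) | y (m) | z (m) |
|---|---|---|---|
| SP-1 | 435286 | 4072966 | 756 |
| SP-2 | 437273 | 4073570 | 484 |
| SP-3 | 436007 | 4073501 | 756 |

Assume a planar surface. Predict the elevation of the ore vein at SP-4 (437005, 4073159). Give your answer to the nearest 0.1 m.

417.7 m

Two edge vectors: SP-1→SP-2 = (1987, 604, -272), SP-1→SP-3 = (721, 535, 0).
Normal n = (SP-1→SP-2) × (SP-1→SP-3) = (145520, -196112, 627561).
So ∂z/∂x = −n_x/n_z = −0.231881841 and ∂z/∂y = −n_y/n_z = 0.312498705.
Intercept c from SP-1: 756 + 100934.92 − 1272796.60 = −1171105.68.
At (437005, 4073159): z = −101333.5 + 1272856.9 − 1171105.68 = 417.7 m.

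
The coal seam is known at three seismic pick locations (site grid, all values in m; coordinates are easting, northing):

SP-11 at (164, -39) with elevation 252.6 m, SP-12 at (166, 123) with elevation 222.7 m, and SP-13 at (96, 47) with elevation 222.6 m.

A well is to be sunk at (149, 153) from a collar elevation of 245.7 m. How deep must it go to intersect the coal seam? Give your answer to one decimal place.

Two edge vectors: SP-11→SP-12 = (2, 162, -29.9), SP-11→SP-13 = (-68, 86, -30).
Normal n = (SP-11→SP-12) × (SP-11→SP-13) = (-2288.6, 2093.2, 11188).
So ∂z/∂easting = −n_x/n_z = 0.20456 and ∂z/∂northing = −n_y/n_z = −0.18709.
Intercept c from SP-11: 252.6 − 33.55 − 7.30 = 211.76.
At (149, 153): z_contact = 30.48 − 28.63 + 211.76 = 213.61 m.
Depth below ground = 245.7 − 213.61 = 32.1 m.

32.1 m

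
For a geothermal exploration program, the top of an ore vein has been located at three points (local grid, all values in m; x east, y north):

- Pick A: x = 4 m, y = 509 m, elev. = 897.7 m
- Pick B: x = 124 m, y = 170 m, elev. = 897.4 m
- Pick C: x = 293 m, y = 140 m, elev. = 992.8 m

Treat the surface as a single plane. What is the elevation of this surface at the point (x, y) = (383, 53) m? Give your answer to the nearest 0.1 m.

Let the plane be z = a·x + b·y + c.
Pick B−Pick A: 120a − 339b = −0.3;  Pick C−Pick A: 289a − 369b = 95.1.
Solving gives a = 0.60251, b = 0.21416.
Then c = 897.7 − a·4 − b·509 = 786.28.
At (383, 53): z = 230.8 + 11.4 + 786.28 = 1028.4 m.

1028.4 m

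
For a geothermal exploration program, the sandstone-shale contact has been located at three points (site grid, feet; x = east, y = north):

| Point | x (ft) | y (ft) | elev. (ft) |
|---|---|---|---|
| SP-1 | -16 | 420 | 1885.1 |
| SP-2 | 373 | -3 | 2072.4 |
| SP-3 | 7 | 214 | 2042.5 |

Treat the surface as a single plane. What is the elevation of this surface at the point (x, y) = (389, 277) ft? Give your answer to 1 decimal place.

1839.7 ft

Let the plane be z = a·x + b·y + c.
SP-2−SP-1: 389a − 423b = 187.3;  SP-3−SP-1: 23a − 206b = 157.4.
Solving gives a = −0.39765, b = −0.80848.
Then c = 1885.1 − a·-16 − b·420 = 2218.30.
At (389, 277): z = −154.7 − 223.9 + 2218.30 = 1839.7 ft.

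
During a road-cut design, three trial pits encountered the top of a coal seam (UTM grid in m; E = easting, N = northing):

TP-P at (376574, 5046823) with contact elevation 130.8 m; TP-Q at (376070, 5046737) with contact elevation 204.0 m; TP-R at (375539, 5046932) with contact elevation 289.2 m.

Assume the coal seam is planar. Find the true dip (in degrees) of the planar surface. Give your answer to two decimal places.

8.68°

Let the plane be z = a·E + b·N + c.
TP-Q−TP-P: −504a − 86b = 73.2;  TP-R−TP-P: −1035a + 109b = 158.4.
Solving gives a = −0.15006, b = 0.02829.
Gradient magnitude |∇z| = √(a² + b²) = √(0.02252 + 0.00080) = 0.15271.
True dip = arctan(0.15271) = 8.68°, dipping toward E (azimuth ≈ 101°).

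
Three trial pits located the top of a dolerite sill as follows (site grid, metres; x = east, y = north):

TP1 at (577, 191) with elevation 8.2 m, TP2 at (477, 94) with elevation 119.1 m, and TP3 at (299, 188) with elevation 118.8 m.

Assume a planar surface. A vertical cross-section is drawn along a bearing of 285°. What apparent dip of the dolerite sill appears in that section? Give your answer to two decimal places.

Two edge vectors: TP1→TP2 = (-100, -97, 110.9), TP1→TP3 = (-278, -3, 110.6).
Normal n = (TP1→TP2) × (TP1→TP3) = (-10395.5, -19770.2, -26666).
So ∂z/∂x = −n_x/n_z = −0.38984 and ∂z/∂y = −n_y/n_z = −0.74140.
Unit vector along 285° is (sin 285°, cos 285°) = (-0.9659, 0.2588).
Slope in that direction = a·(-0.9659) + b·(0.2588) = 0.18467.
Apparent dip = arctan|0.18467| = 10.46° (true dip is 40.0°, so apparent ≤ true as expected).

10.46°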